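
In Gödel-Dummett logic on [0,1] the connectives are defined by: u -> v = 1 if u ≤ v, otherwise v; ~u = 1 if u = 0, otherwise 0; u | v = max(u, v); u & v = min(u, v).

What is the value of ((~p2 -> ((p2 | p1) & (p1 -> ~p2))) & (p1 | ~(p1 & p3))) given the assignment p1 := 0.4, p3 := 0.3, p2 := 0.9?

0.40

~p2: Gödel ¬ of 0.9 = 0 (operand ≠ 0)
(p2 | p1) = max(0.9, 0.4) = 0.9
~p2: Gödel ¬ of 0.9 = 0 (operand ≠ 0)
(p1 -> ~p2): 0.4 > 0, so result = 0
((p2 | p1) & (p1 -> ~p2)) = min(0.9, 0) = 0
(~p2 -> ((p2 | p1) & (p1 -> ~p2))): 0 ≤ 0, so result = 1
(p1 & p3) = min(0.4, 0.3) = 0.3
~(p1 & p3): Gödel ¬ of 0.3 = 0 (operand ≠ 0)
(p1 | ~(p1 & p3)) = max(0.4, 0) = 0.4
((~p2 -> ((p2 | p1) & (p1 -> ~p2))) & (p1 | ~(p1 & p3))) = min(1, 0.4) = 0.4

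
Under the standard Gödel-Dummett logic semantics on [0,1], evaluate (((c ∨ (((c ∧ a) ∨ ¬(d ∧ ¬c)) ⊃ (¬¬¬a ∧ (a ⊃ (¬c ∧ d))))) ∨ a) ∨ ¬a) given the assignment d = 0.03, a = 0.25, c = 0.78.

0.78

(c ∧ a) = min(0.78, 0.25) = 0.25
¬c: Gödel ¬ of 0.78 = 0 (operand ≠ 0)
(d ∧ ¬c) = min(0.03, 0) = 0
¬(d ∧ ¬c): Gödel ¬ of 0 = 1 (operand is 0)
((c ∧ a) ∨ ¬(d ∧ ¬c)) = max(0.25, 1) = 1
¬a: Gödel ¬ of 0.25 = 0 (operand ≠ 0)
¬¬a: Gödel ¬ of 0 = 1 (operand is 0)
¬¬¬a: Gödel ¬ of 1 = 0 (operand ≠ 0)
¬c: Gödel ¬ of 0.78 = 0 (operand ≠ 0)
(¬c ∧ d) = min(0, 0.03) = 0
(a ⊃ (¬c ∧ d)): 0.25 > 0, so result = 0
(¬¬¬a ∧ (a ⊃ (¬c ∧ d))) = min(0, 0) = 0
(((c ∧ a) ∨ ¬(d ∧ ¬c)) ⊃ (¬¬¬a ∧ (a ⊃ (¬c ∧ d)))): 1 > 0, so result = 0
(c ∨ (((c ∧ a) ∨ ¬(d ∧ ¬c)) ⊃ (¬¬¬a ∧ (a ⊃ (¬c ∧ d))))) = max(0.78, 0) = 0.78
((c ∨ (((c ∧ a) ∨ ¬(d ∧ ¬c)) ⊃ (¬¬¬a ∧ (a ⊃ (¬c ∧ d))))) ∨ a) = max(0.78, 0.25) = 0.78
¬a: Gödel ¬ of 0.25 = 0 (operand ≠ 0)
(((c ∨ (((c ∧ a) ∨ ¬(d ∧ ¬c)) ⊃ (¬¬¬a ∧ (a ⊃ (¬c ∧ d))))) ∨ a) ∨ ¬a) = max(0.78, 0) = 0.78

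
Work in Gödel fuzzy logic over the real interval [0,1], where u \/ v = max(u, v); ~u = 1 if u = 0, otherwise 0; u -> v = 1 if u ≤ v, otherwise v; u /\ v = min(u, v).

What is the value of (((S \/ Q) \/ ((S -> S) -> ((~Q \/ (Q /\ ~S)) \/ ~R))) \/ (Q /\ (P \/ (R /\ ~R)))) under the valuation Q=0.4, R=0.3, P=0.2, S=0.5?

(S \/ Q) = max(0.5, 0.4) = 0.5
(S -> S): 0.5 ≤ 0.5, so result = 1
~Q: Gödel ¬ of 0.4 = 0 (operand ≠ 0)
~S: Gödel ¬ of 0.5 = 0 (operand ≠ 0)
(Q /\ ~S) = min(0.4, 0) = 0
(~Q \/ (Q /\ ~S)) = max(0, 0) = 0
~R: Gödel ¬ of 0.3 = 0 (operand ≠ 0)
((~Q \/ (Q /\ ~S)) \/ ~R) = max(0, 0) = 0
((S -> S) -> ((~Q \/ (Q /\ ~S)) \/ ~R)): 1 > 0, so result = 0
((S \/ Q) \/ ((S -> S) -> ((~Q \/ (Q /\ ~S)) \/ ~R))) = max(0.5, 0) = 0.5
~R: Gödel ¬ of 0.3 = 0 (operand ≠ 0)
(R /\ ~R) = min(0.3, 0) = 0
(P \/ (R /\ ~R)) = max(0.2, 0) = 0.2
(Q /\ (P \/ (R /\ ~R))) = min(0.4, 0.2) = 0.2
(((S \/ Q) \/ ((S -> S) -> ((~Q \/ (Q /\ ~S)) \/ ~R))) \/ (Q /\ (P \/ (R /\ ~R)))) = max(0.5, 0.2) = 0.5

0.50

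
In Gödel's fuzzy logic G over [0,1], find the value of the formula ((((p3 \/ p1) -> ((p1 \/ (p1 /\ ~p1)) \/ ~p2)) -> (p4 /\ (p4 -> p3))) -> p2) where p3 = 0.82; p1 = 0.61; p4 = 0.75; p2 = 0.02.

(p3 \/ p1) = max(0.82, 0.61) = 0.82
~p1: Gödel ¬ of 0.61 = 0 (operand ≠ 0)
(p1 /\ ~p1) = min(0.61, 0) = 0
(p1 \/ (p1 /\ ~p1)) = max(0.61, 0) = 0.61
~p2: Gödel ¬ of 0.02 = 0 (operand ≠ 0)
((p1 \/ (p1 /\ ~p1)) \/ ~p2) = max(0.61, 0) = 0.61
((p3 \/ p1) -> ((p1 \/ (p1 /\ ~p1)) \/ ~p2)): 0.82 > 0.61, so result = 0.61
(p4 -> p3): 0.75 ≤ 0.82, so result = 1
(p4 /\ (p4 -> p3)) = min(0.75, 1) = 0.75
(((p3 \/ p1) -> ((p1 \/ (p1 /\ ~p1)) \/ ~p2)) -> (p4 /\ (p4 -> p3))): 0.61 ≤ 0.75, so result = 1
((((p3 \/ p1) -> ((p1 \/ (p1 /\ ~p1)) \/ ~p2)) -> (p4 /\ (p4 -> p3))) -> p2): 1 > 0.02, so result = 0.02

0.02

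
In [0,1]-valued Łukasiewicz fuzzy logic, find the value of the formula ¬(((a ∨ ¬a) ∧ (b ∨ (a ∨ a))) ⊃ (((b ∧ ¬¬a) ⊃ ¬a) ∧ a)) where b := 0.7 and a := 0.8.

0.30

¬a: Łukasiewicz ¬ gives 1 − 0.8 = 0.2
(a ∨ ¬a) = max(0.8, 0.2) = 0.8
(a ∨ a) = max(0.8, 0.8) = 0.8
(b ∨ (a ∨ a)) = max(0.7, 0.8) = 0.8
((a ∨ ¬a) ∧ (b ∨ (a ∨ a))) = min(0.8, 0.8) = 0.8
¬a: Łukasiewicz ¬ gives 1 − 0.8 = 0.2
¬¬a: Łukasiewicz ¬ gives 1 − 0.2 = 0.8
(b ∧ ¬¬a) = min(0.7, 0.8) = 0.7
¬a: Łukasiewicz ¬ gives 1 − 0.8 = 0.2
((b ∧ ¬¬a) ⊃ ¬a): min(1, 1 − 0.7 + 0.2) = 0.5
(((b ∧ ¬¬a) ⊃ ¬a) ∧ a) = min(0.5, 0.8) = 0.5
(((a ∨ ¬a) ∧ (b ∨ (a ∨ a))) ⊃ (((b ∧ ¬¬a) ⊃ ¬a) ∧ a)): min(1, 1 − 0.8 + 0.5) = 0.7
¬(((a ∨ ¬a) ∧ (b ∨ (a ∨ a))) ⊃ (((b ∧ ¬¬a) ⊃ ¬a) ∧ a)): Łukasiewicz ¬ gives 1 − 0.7 = 0.3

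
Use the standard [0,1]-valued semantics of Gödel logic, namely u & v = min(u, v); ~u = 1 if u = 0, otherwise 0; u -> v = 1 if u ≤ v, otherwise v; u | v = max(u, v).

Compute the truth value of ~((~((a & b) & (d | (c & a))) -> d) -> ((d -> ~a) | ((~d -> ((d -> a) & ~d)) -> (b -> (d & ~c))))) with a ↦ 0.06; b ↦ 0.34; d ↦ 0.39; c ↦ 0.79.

(a & b) = min(0.06, 0.34) = 0.06
(c & a) = min(0.79, 0.06) = 0.06
(d | (c & a)) = max(0.39, 0.06) = 0.39
((a & b) & (d | (c & a))) = min(0.06, 0.39) = 0.06
~((a & b) & (d | (c & a))): Gödel ¬ of 0.06 = 0 (operand ≠ 0)
(~((a & b) & (d | (c & a))) -> d): 0 ≤ 0.39, so result = 1
~a: Gödel ¬ of 0.06 = 0 (operand ≠ 0)
(d -> ~a): 0.39 > 0, so result = 0
~d: Gödel ¬ of 0.39 = 0 (operand ≠ 0)
(d -> a): 0.39 > 0.06, so result = 0.06
~d: Gödel ¬ of 0.39 = 0 (operand ≠ 0)
((d -> a) & ~d) = min(0.06, 0) = 0
(~d -> ((d -> a) & ~d)): 0 ≤ 0, so result = 1
~c: Gödel ¬ of 0.79 = 0 (operand ≠ 0)
(d & ~c) = min(0.39, 0) = 0
(b -> (d & ~c)): 0.34 > 0, so result = 0
((~d -> ((d -> a) & ~d)) -> (b -> (d & ~c))): 1 > 0, so result = 0
((d -> ~a) | ((~d -> ((d -> a) & ~d)) -> (b -> (d & ~c)))) = max(0, 0) = 0
((~((a & b) & (d | (c & a))) -> d) -> ((d -> ~a) | ((~d -> ((d -> a) & ~d)) -> (b -> (d & ~c))))): 1 > 0, so result = 0
~((~((a & b) & (d | (c & a))) -> d) -> ((d -> ~a) | ((~d -> ((d -> a) & ~d)) -> (b -> (d & ~c))))): Gödel ¬ of 0 = 1 (operand is 0)

1.00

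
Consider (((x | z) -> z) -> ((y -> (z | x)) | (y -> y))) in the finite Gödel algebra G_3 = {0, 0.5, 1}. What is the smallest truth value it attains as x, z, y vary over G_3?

1.00

Every assignment gives 1. For instance at x = 0, z = 0, y = 0:
  (x | z) = max(0, 0) = 0
  ((x | z) -> z): 0 ≤ 0, so result = 1
  (z | x) = max(0, 0) = 0
  (y -> (z | x)): 0 ≤ 0, so result = 1
  (y -> y): 0 ≤ 0, so result = 1
  ((y -> (z | x)) | (y -> y)) = max(1, 1) = 1
  (((x | z) -> z) -> ((y -> (z | x)) | (y -> y))): 1 ≤ 1, so result = 1
All 27 assignments give value 1 — the formula is a G_3-tautology.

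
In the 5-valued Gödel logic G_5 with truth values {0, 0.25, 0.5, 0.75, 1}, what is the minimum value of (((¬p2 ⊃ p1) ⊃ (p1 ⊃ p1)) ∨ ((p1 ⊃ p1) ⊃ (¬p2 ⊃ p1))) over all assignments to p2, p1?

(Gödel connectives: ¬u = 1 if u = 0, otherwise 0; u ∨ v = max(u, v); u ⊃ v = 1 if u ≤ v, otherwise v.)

Every assignment gives 1. For instance at p2 = 0, p1 = 0:
  ¬p2: Gödel ¬ of 0 = 1 (operand is 0)
  (¬p2 ⊃ p1): 1 > 0, so result = 0
  (p1 ⊃ p1): 0 ≤ 0, so result = 1
  ((¬p2 ⊃ p1) ⊃ (p1 ⊃ p1)): 0 ≤ 1, so result = 1
  (p1 ⊃ p1): 0 ≤ 0, so result = 1
  ¬p2: Gödel ¬ of 0 = 1 (operand is 0)
  (¬p2 ⊃ p1): 1 > 0, so result = 0
  ((p1 ⊃ p1) ⊃ (¬p2 ⊃ p1)): 1 > 0, so result = 0
  (((¬p2 ⊃ p1) ⊃ (p1 ⊃ p1)) ∨ ((p1 ⊃ p1) ⊃ (¬p2 ⊃ p1))) = max(1, 0) = 1
All 25 assignments give value 1 — the formula is a G_5-tautology.

1.00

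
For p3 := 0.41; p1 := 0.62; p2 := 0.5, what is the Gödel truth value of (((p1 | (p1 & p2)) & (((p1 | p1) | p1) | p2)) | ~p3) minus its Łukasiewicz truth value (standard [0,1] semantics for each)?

Gödel evaluation:
  (p1 & p2) = min(0.62, 0.5) = 0.5
  (p1 | (p1 & p2)) = max(0.62, 0.5) = 0.62
  (p1 | p1) = max(0.62, 0.62) = 0.62
  ((p1 | p1) | p1) = max(0.62, 0.62) = 0.62
  (((p1 | p1) | p1) | p2) = max(0.62, 0.5) = 0.62
  ((p1 | (p1 & p2)) & (((p1 | p1) | p1) | p2)) = min(0.62, 0.62) = 0.62
  ~p3: Gödel ¬ of 0.41 = 0 (operand ≠ 0)
  (((p1 | (p1 & p2)) & (((p1 | p1) | p1) | p2)) | ~p3) = max(0.62, 0) = 0.62
  Gödel value = 0.62
Łukasiewicz evaluation:
  (p1 & p2) = min(0.62, 0.5) = 0.5
  (p1 | (p1 & p2)) = max(0.62, 0.5) = 0.62
  (p1 | p1) = max(0.62, 0.62) = 0.62
  ((p1 | p1) | p1) = max(0.62, 0.62) = 0.62
  (((p1 | p1) | p1) | p2) = max(0.62, 0.5) = 0.62
  ((p1 | (p1 & p2)) & (((p1 | p1) | p1) | p2)) = min(0.62, 0.62) = 0.62
  ~p3: Łukasiewicz ¬ gives 1 − 0.41 = 0.59
  (((p1 | (p1 & p2)) & (((p1 | p1) | p1) | p2)) | ~p3) = max(0.62, 0.59) = 0.62
  Łukasiewicz value = 0.62
Difference: 0.62 − 0.62 = 0.00

0.00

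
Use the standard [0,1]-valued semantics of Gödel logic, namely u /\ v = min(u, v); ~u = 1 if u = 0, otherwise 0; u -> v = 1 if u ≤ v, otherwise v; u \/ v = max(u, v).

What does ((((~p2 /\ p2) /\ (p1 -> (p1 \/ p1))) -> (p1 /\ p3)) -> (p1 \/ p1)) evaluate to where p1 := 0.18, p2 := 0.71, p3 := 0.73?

~p2: Gödel ¬ of 0.71 = 0 (operand ≠ 0)
(~p2 /\ p2) = min(0, 0.71) = 0
(p1 \/ p1) = max(0.18, 0.18) = 0.18
(p1 -> (p1 \/ p1)): 0.18 ≤ 0.18, so result = 1
((~p2 /\ p2) /\ (p1 -> (p1 \/ p1))) = min(0, 1) = 0
(p1 /\ p3) = min(0.18, 0.73) = 0.18
(((~p2 /\ p2) /\ (p1 -> (p1 \/ p1))) -> (p1 /\ p3)): 0 ≤ 0.18, so result = 1
(p1 \/ p1) = max(0.18, 0.18) = 0.18
((((~p2 /\ p2) /\ (p1 -> (p1 \/ p1))) -> (p1 /\ p3)) -> (p1 \/ p1)): 1 > 0.18, so result = 0.18

0.18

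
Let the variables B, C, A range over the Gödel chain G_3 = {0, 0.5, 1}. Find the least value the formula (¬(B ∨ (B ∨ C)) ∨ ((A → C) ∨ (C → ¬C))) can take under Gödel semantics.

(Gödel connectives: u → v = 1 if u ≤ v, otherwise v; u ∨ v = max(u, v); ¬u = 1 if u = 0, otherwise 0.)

The minimum is attained at B = 0, C = 0.5, A = 1:
  (B ∨ C) = max(0, 0.5) = 0.5
  (B ∨ (B ∨ C)) = max(0, 0.5) = 0.5
  ¬(B ∨ (B ∨ C)): Gödel ¬ of 0.5 = 0 (operand ≠ 0)
  (A → C): 1 > 0.5, so result = 0.5
  ¬C: Gödel ¬ of 0.5 = 0 (operand ≠ 0)
  (C → ¬C): 0.5 > 0, so result = 0
  ((A → C) ∨ (C → ¬C)) = max(0.5, 0) = 0.5
  (¬(B ∨ (B ∨ C)) ∨ ((A → C) ∨ (C → ¬C))) = max(0, 0.5) = 0.5
Checking all 27 assignments confirms none give a value below 0.50.

0.50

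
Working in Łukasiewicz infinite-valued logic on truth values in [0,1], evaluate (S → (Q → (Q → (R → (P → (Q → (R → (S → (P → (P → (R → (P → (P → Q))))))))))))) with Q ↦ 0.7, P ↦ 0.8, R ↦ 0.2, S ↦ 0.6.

(P → Q): min(1, 1 − 0.8 + 0.7) = 0.9
(P → (P → Q)): min(1, 1 − 0.8 + 0.9) = 1
(R → (P → (P → Q))): min(1, 1 − 0.2 + 1) = 1
(P → (R → (P → (P → Q)))): min(1, 1 − 0.8 + 1) = 1
(P → (P → (R → (P → (P → Q))))): min(1, 1 − 0.8 + 1) = 1
(S → (P → (P → (R → (P → (P → Q)))))): min(1, 1 − 0.6 + 1) = 1
(R → (S → (P → (P → (R → (P → (P → Q))))))): min(1, 1 − 0.2 + 1) = 1
(Q → (R → (S → (P → (P → (R → (P → (P → Q)))))))): min(1, 1 − 0.7 + 1) = 1
(P → (Q → (R → (S → (P → (P → (R → (P → (P → Q))))))))): min(1, 1 − 0.8 + 1) = 1
(R → (P → (Q → (R → (S → (P → (P → (R → (P → (P → Q)))))))))): min(1, 1 − 0.2 + 1) = 1
(Q → (R → (P → (Q → (R → (S → (P → (P → (R → (P → (P → Q))))))))))): min(1, 1 − 0.7 + 1) = 1
(Q → (Q → (R → (P → (Q → (R → (S → (P → (P → (R → (P → (P → Q)))))))))))): min(1, 1 − 0.7 + 1) = 1
(S → (Q → (Q → (R → (P → (Q → (R → (S → (P → (P → (R → (P → (P → Q))))))))))))): min(1, 1 − 0.6 + 1) = 1

1.00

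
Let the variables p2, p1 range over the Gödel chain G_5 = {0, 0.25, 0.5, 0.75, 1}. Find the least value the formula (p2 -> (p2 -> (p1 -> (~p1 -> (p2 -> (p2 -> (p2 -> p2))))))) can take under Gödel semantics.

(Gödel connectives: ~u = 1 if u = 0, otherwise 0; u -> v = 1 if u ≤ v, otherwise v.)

1.00

Every assignment gives 1. For instance at p2 = 0, p1 = 0:
  ~p1: Gödel ¬ of 0 = 1 (operand is 0)
  (p2 -> p2): 0 ≤ 0, so result = 1
  (p2 -> (p2 -> p2)): 0 ≤ 1, so result = 1
  (p2 -> (p2 -> (p2 -> p2))): 0 ≤ 1, so result = 1
  (~p1 -> (p2 -> (p2 -> (p2 -> p2)))): 1 ≤ 1, so result = 1
  (p1 -> (~p1 -> (p2 -> (p2 -> (p2 -> p2))))): 0 ≤ 1, so result = 1
  (p2 -> (p1 -> (~p1 -> (p2 -> (p2 -> (p2 -> p2)))))): 0 ≤ 1, so result = 1
  (p2 -> (p2 -> (p1 -> (~p1 -> (p2 -> (p2 -> (p2 -> p2))))))): 0 ≤ 1, so result = 1
All 25 assignments give value 1 — the formula is a G_5-tautology.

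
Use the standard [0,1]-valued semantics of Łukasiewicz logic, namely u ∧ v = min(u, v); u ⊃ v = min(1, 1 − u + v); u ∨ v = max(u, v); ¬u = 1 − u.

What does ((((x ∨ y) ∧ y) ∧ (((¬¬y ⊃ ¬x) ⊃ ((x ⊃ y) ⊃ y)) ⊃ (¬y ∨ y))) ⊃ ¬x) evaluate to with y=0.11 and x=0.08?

(x ∨ y) = max(0.08, 0.11) = 0.11
((x ∨ y) ∧ y) = min(0.11, 0.11) = 0.11
¬y: Łukasiewicz ¬ gives 1 − 0.11 = 0.89
¬¬y: Łukasiewicz ¬ gives 1 − 0.89 = 0.11
¬x: Łukasiewicz ¬ gives 1 − 0.08 = 0.92
(¬¬y ⊃ ¬x): min(1, 1 − 0.11 + 0.92) = 1
(x ⊃ y): min(1, 1 − 0.08 + 0.11) = 1
((x ⊃ y) ⊃ y): min(1, 1 − 1 + 0.11) = 0.11
((¬¬y ⊃ ¬x) ⊃ ((x ⊃ y) ⊃ y)): min(1, 1 − 1 + 0.11) = 0.11
¬y: Łukasiewicz ¬ gives 1 − 0.11 = 0.89
(¬y ∨ y) = max(0.89, 0.11) = 0.89
(((¬¬y ⊃ ¬x) ⊃ ((x ⊃ y) ⊃ y)) ⊃ (¬y ∨ y)): min(1, 1 − 0.11 + 0.89) = 1
(((x ∨ y) ∧ y) ∧ (((¬¬y ⊃ ¬x) ⊃ ((x ⊃ y) ⊃ y)) ⊃ (¬y ∨ y))) = min(0.11, 1) = 0.11
¬x: Łukasiewicz ¬ gives 1 − 0.08 = 0.92
((((x ∨ y) ∧ y) ∧ (((¬¬y ⊃ ¬x) ⊃ ((x ⊃ y) ⊃ y)) ⊃ (¬y ∨ y))) ⊃ ¬x): min(1, 1 − 0.11 + 0.92) = 1

1.00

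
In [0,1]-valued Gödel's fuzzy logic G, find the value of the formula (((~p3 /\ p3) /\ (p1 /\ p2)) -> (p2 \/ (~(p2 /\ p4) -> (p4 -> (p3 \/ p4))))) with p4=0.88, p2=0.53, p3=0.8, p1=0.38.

~p3: Gödel ¬ of 0.8 = 0 (operand ≠ 0)
(~p3 /\ p3) = min(0, 0.8) = 0
(p1 /\ p2) = min(0.38, 0.53) = 0.38
((~p3 /\ p3) /\ (p1 /\ p2)) = min(0, 0.38) = 0
(p2 /\ p4) = min(0.53, 0.88) = 0.53
~(p2 /\ p4): Gödel ¬ of 0.53 = 0 (operand ≠ 0)
(p3 \/ p4) = max(0.8, 0.88) = 0.88
(p4 -> (p3 \/ p4)): 0.88 ≤ 0.88, so result = 1
(~(p2 /\ p4) -> (p4 -> (p3 \/ p4))): 0 ≤ 1, so result = 1
(p2 \/ (~(p2 /\ p4) -> (p4 -> (p3 \/ p4)))) = max(0.53, 1) = 1
(((~p3 /\ p3) /\ (p1 /\ p2)) -> (p2 \/ (~(p2 /\ p4) -> (p4 -> (p3 \/ p4))))): 0 ≤ 1, so result = 1

1.00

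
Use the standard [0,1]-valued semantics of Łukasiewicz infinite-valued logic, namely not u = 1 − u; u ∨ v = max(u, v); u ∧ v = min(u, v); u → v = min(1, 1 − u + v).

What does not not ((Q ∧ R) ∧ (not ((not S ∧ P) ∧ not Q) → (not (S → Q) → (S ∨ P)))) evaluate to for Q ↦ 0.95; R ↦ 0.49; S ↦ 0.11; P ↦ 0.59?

(Q ∧ R) = min(0.95, 0.49) = 0.49
not S: Łukasiewicz ¬ gives 1 − 0.11 = 0.89
(not S ∧ P) = min(0.89, 0.59) = 0.59
not Q: Łukasiewicz ¬ gives 1 − 0.95 = 0.05
((not S ∧ P) ∧ not Q) = min(0.59, 0.05) = 0.05
not ((not S ∧ P) ∧ not Q): Łukasiewicz ¬ gives 1 − 0.05 = 0.95
(S → Q): min(1, 1 − 0.11 + 0.95) = 1
not (S → Q): Łukasiewicz ¬ gives 1 − 1 = 0
(S ∨ P) = max(0.11, 0.59) = 0.59
(not (S → Q) → (S ∨ P)): min(1, 1 − 0 + 0.59) = 1
(not ((not S ∧ P) ∧ not Q) → (not (S → Q) → (S ∨ P))): min(1, 1 − 0.95 + 1) = 1
((Q ∧ R) ∧ (not ((not S ∧ P) ∧ not Q) → (not (S → Q) → (S ∨ P)))) = min(0.49, 1) = 0.49
not ((Q ∧ R) ∧ (not ((not S ∧ P) ∧ not Q) → (not (S → Q) → (S ∨ P)))): Łukasiewicz ¬ gives 1 − 0.49 = 0.51
not not ((Q ∧ R) ∧ (not ((not S ∧ P) ∧ not Q) → (not (S → Q) → (S ∨ P)))): Łukasiewicz ¬ gives 1 − 0.51 = 0.49

0.49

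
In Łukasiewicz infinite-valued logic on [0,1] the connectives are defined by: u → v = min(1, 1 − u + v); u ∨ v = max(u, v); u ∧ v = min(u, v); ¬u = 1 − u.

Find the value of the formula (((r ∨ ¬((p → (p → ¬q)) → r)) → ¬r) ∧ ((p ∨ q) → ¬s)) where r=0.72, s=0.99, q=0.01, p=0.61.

0.40

¬q: Łukasiewicz ¬ gives 1 − 0.01 = 0.99
(p → ¬q): min(1, 1 − 0.61 + 0.99) = 1
(p → (p → ¬q)): min(1, 1 − 0.61 + 1) = 1
((p → (p → ¬q)) → r): min(1, 1 − 1 + 0.72) = 0.72
¬((p → (p → ¬q)) → r): Łukasiewicz ¬ gives 1 − 0.72 = 0.28
(r ∨ ¬((p → (p → ¬q)) → r)) = max(0.72, 0.28) = 0.72
¬r: Łukasiewicz ¬ gives 1 − 0.72 = 0.28
((r ∨ ¬((p → (p → ¬q)) → r)) → ¬r): min(1, 1 − 0.72 + 0.28) = 0.56
(p ∨ q) = max(0.61, 0.01) = 0.61
¬s: Łukasiewicz ¬ gives 1 − 0.99 = 0.01
((p ∨ q) → ¬s): min(1, 1 − 0.61 + 0.01) = 0.4
(((r ∨ ¬((p → (p → ¬q)) → r)) → ¬r) ∧ ((p ∨ q) → ¬s)) = min(0.56, 0.4) = 0.4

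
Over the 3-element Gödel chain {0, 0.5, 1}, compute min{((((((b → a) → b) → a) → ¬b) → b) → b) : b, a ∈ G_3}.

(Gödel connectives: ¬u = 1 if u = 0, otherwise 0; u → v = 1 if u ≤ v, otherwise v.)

0.50

The minimum is attained at b = 0.5, a = 0.5:
  (b → a): 0.5 ≤ 0.5, so result = 1
  ((b → a) → b): 1 > 0.5, so result = 0.5
  (((b → a) → b) → a): 0.5 ≤ 0.5, so result = 1
  ¬b: Gödel ¬ of 0.5 = 0 (operand ≠ 0)
  ((((b → a) → b) → a) → ¬b): 1 > 0, so result = 0
  (((((b → a) → b) → a) → ¬b) → b): 0 ≤ 0.5, so result = 1
  ((((((b → a) → b) → a) → ¬b) → b) → b): 1 > 0.5, so result = 0.5
Checking all 9 assignments confirms none give a value below 0.50.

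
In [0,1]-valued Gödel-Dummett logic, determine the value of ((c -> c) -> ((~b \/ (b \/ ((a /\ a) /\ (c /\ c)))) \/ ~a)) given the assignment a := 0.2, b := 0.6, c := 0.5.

0.60

(c -> c): 0.5 ≤ 0.5, so result = 1
~b: Gödel ¬ of 0.6 = 0 (operand ≠ 0)
(a /\ a) = min(0.2, 0.2) = 0.2
(c /\ c) = min(0.5, 0.5) = 0.5
((a /\ a) /\ (c /\ c)) = min(0.2, 0.5) = 0.2
(b \/ ((a /\ a) /\ (c /\ c))) = max(0.6, 0.2) = 0.6
(~b \/ (b \/ ((a /\ a) /\ (c /\ c)))) = max(0, 0.6) = 0.6
~a: Gödel ¬ of 0.2 = 0 (operand ≠ 0)
((~b \/ (b \/ ((a /\ a) /\ (c /\ c)))) \/ ~a) = max(0.6, 0) = 0.6
((c -> c) -> ((~b \/ (b \/ ((a /\ a) /\ (c /\ c)))) \/ ~a)): 1 > 0.6, so result = 0.6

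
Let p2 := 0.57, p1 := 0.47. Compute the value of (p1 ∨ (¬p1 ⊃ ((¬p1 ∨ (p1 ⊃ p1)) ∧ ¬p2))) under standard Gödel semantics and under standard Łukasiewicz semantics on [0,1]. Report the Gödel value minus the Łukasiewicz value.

Gödel evaluation:
  ¬p1: Gödel ¬ of 0.47 = 0 (operand ≠ 0)
  ¬p1: Gödel ¬ of 0.47 = 0 (operand ≠ 0)
  (p1 ⊃ p1): 0.47 ≤ 0.47, so result = 1
  (¬p1 ∨ (p1 ⊃ p1)) = max(0, 1) = 1
  ¬p2: Gödel ¬ of 0.57 = 0 (operand ≠ 0)
  ((¬p1 ∨ (p1 ⊃ p1)) ∧ ¬p2) = min(1, 0) = 0
  (¬p1 ⊃ ((¬p1 ∨ (p1 ⊃ p1)) ∧ ¬p2)): 0 ≤ 0, so result = 1
  (p1 ∨ (¬p1 ⊃ ((¬p1 ∨ (p1 ⊃ p1)) ∧ ¬p2))) = max(0.47, 1) = 1
  Gödel value = 1
Łukasiewicz evaluation:
  ¬p1: Łukasiewicz ¬ gives 1 − 0.47 = 0.53
  ¬p1: Łukasiewicz ¬ gives 1 − 0.47 = 0.53
  (p1 ⊃ p1): min(1, 1 − 0.47 + 0.47) = 1
  (¬p1 ∨ (p1 ⊃ p1)) = max(0.53, 1) = 1
  ¬p2: Łukasiewicz ¬ gives 1 − 0.57 = 0.43
  ((¬p1 ∨ (p1 ⊃ p1)) ∧ ¬p2) = min(1, 0.43) = 0.43
  (¬p1 ⊃ ((¬p1 ∨ (p1 ⊃ p1)) ∧ ¬p2)): min(1, 1 − 0.53 + 0.43) = 0.9
  (p1 ∨ (¬p1 ⊃ ((¬p1 ∨ (p1 ⊃ p1)) ∧ ¬p2))) = max(0.47, 0.9) = 0.9
  Łukasiewicz value = 0.9
Difference: 1 − 0.9 = 0.10

0.10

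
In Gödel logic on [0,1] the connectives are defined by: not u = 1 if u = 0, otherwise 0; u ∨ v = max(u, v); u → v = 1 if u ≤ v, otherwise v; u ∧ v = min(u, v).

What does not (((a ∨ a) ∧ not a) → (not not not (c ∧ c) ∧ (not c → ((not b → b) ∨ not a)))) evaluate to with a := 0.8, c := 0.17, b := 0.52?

(a ∨ a) = max(0.8, 0.8) = 0.8
not a: Gödel ¬ of 0.8 = 0 (operand ≠ 0)
((a ∨ a) ∧ not a) = min(0.8, 0) = 0
(c ∧ c) = min(0.17, 0.17) = 0.17
not (c ∧ c): Gödel ¬ of 0.17 = 0 (operand ≠ 0)
not not (c ∧ c): Gödel ¬ of 0 = 1 (operand is 0)
not not not (c ∧ c): Gödel ¬ of 1 = 0 (operand ≠ 0)
not c: Gödel ¬ of 0.17 = 0 (operand ≠ 0)
not b: Gödel ¬ of 0.52 = 0 (operand ≠ 0)
(not b → b): 0 ≤ 0.52, so result = 1
not a: Gödel ¬ of 0.8 = 0 (operand ≠ 0)
((not b → b) ∨ not a) = max(1, 0) = 1
(not c → ((not b → b) ∨ not a)): 0 ≤ 1, so result = 1
(not not not (c ∧ c) ∧ (not c → ((not b → b) ∨ not a))) = min(0, 1) = 0
(((a ∨ a) ∧ not a) → (not not not (c ∧ c) ∧ (not c → ((not b → b) ∨ not a)))): 0 ≤ 0, so result = 1
not (((a ∨ a) ∧ not a) → (not not not (c ∧ c) ∧ (not c → ((not b → b) ∨ not a)))): Gödel ¬ of 1 = 0 (operand ≠ 0)

0.00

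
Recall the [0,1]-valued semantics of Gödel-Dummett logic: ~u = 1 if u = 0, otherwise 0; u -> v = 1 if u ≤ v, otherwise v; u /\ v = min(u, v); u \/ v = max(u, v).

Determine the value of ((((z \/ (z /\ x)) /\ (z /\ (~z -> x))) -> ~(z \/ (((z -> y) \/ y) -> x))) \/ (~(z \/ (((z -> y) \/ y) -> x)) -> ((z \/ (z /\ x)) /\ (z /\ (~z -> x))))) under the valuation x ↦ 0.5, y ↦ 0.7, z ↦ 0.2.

(z /\ x) = min(0.2, 0.5) = 0.2
(z \/ (z /\ x)) = max(0.2, 0.2) = 0.2
~z: Gödel ¬ of 0.2 = 0 (operand ≠ 0)
(~z -> x): 0 ≤ 0.5, so result = 1
(z /\ (~z -> x)) = min(0.2, 1) = 0.2
((z \/ (z /\ x)) /\ (z /\ (~z -> x))) = min(0.2, 0.2) = 0.2
(z -> y): 0.2 ≤ 0.7, so result = 1
((z -> y) \/ y) = max(1, 0.7) = 1
(((z -> y) \/ y) -> x): 1 > 0.5, so result = 0.5
(z \/ (((z -> y) \/ y) -> x)) = max(0.2, 0.5) = 0.5
~(z \/ (((z -> y) \/ y) -> x)): Gödel ¬ of 0.5 = 0 (operand ≠ 0)
(((z \/ (z /\ x)) /\ (z /\ (~z -> x))) -> ~(z \/ (((z -> y) \/ y) -> x))): 0.2 > 0, so result = 0
(z -> y): 0.2 ≤ 0.7, so result = 1
((z -> y) \/ y) = max(1, 0.7) = 1
(((z -> y) \/ y) -> x): 1 > 0.5, so result = 0.5
(z \/ (((z -> y) \/ y) -> x)) = max(0.2, 0.5) = 0.5
~(z \/ (((z -> y) \/ y) -> x)): Gödel ¬ of 0.5 = 0 (operand ≠ 0)
(z /\ x) = min(0.2, 0.5) = 0.2
(z \/ (z /\ x)) = max(0.2, 0.2) = 0.2
~z: Gödel ¬ of 0.2 = 0 (operand ≠ 0)
(~z -> x): 0 ≤ 0.5, so result = 1
(z /\ (~z -> x)) = min(0.2, 1) = 0.2
((z \/ (z /\ x)) /\ (z /\ (~z -> x))) = min(0.2, 0.2) = 0.2
(~(z \/ (((z -> y) \/ y) -> x)) -> ((z \/ (z /\ x)) /\ (z /\ (~z -> x)))): 0 ≤ 0.2, so result = 1
((((z \/ (z /\ x)) /\ (z /\ (~z -> x))) -> ~(z \/ (((z -> y) \/ y) -> x))) \/ (~(z \/ (((z -> y) \/ y) -> x)) -> ((z \/ (z /\ x)) /\ (z /\ (~z -> x))))) = max(0, 1) = 1

1.00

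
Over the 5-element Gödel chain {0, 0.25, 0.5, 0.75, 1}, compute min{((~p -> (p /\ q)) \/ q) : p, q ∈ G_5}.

The minimum is attained at p = 0, q = 0:
  ~p: Gödel ¬ of 0 = 1 (operand is 0)
  (p /\ q) = min(0, 0) = 0
  (~p -> (p /\ q)): 1 > 0, so result = 0
  ((~p -> (p /\ q)) \/ q) = max(0, 0) = 0
Checking all 25 assignments confirms none give a value below 0.00.

0.00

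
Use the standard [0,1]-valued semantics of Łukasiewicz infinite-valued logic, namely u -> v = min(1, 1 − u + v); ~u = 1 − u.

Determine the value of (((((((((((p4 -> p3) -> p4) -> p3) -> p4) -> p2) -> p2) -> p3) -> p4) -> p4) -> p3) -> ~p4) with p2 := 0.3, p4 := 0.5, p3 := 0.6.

(p4 -> p3): min(1, 1 − 0.5 + 0.6) = 1
((p4 -> p3) -> p4): min(1, 1 − 1 + 0.5) = 0.5
(((p4 -> p3) -> p4) -> p3): min(1, 1 − 0.5 + 0.6) = 1
((((p4 -> p3) -> p4) -> p3) -> p4): min(1, 1 − 1 + 0.5) = 0.5
(((((p4 -> p3) -> p4) -> p3) -> p4) -> p2): min(1, 1 − 0.5 + 0.3) = 0.8
((((((p4 -> p3) -> p4) -> p3) -> p4) -> p2) -> p2): min(1, 1 − 0.8 + 0.3) = 0.5
(((((((p4 -> p3) -> p4) -> p3) -> p4) -> p2) -> p2) -> p3): min(1, 1 − 0.5 + 0.6) = 1
((((((((p4 -> p3) -> p4) -> p3) -> p4) -> p2) -> p2) -> p3) -> p4): min(1, 1 − 1 + 0.5) = 0.5
(((((((((p4 -> p3) -> p4) -> p3) -> p4) -> p2) -> p2) -> p3) -> p4) -> p4): min(1, 1 − 0.5 + 0.5) = 1
((((((((((p4 -> p3) -> p4) -> p3) -> p4) -> p2) -> p2) -> p3) -> p4) -> p4) -> p3): min(1, 1 − 1 + 0.6) = 0.6
~p4: Łukasiewicz ¬ gives 1 − 0.5 = 0.5
(((((((((((p4 -> p3) -> p4) -> p3) -> p4) -> p2) -> p2) -> p3) -> p4) -> p4) -> p3) -> ~p4): min(1, 1 − 0.6 + 0.5) = 0.9

0.90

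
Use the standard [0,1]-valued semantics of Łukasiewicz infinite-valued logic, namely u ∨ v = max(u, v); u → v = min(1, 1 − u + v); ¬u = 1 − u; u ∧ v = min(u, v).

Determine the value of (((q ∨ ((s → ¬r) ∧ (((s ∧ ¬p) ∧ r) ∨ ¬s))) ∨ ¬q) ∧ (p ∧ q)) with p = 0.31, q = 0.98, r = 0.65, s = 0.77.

¬r: Łukasiewicz ¬ gives 1 − 0.65 = 0.35
(s → ¬r): min(1, 1 − 0.77 + 0.35) = 0.58
¬p: Łukasiewicz ¬ gives 1 − 0.31 = 0.69
(s ∧ ¬p) = min(0.77, 0.69) = 0.69
((s ∧ ¬p) ∧ r) = min(0.69, 0.65) = 0.65
¬s: Łukasiewicz ¬ gives 1 − 0.77 = 0.23
(((s ∧ ¬p) ∧ r) ∨ ¬s) = max(0.65, 0.23) = 0.65
((s → ¬r) ∧ (((s ∧ ¬p) ∧ r) ∨ ¬s)) = min(0.58, 0.65) = 0.58
(q ∨ ((s → ¬r) ∧ (((s ∧ ¬p) ∧ r) ∨ ¬s))) = max(0.98, 0.58) = 0.98
¬q: Łukasiewicz ¬ gives 1 − 0.98 = 0.02
((q ∨ ((s → ¬r) ∧ (((s ∧ ¬p) ∧ r) ∨ ¬s))) ∨ ¬q) = max(0.98, 0.02) = 0.98
(p ∧ q) = min(0.31, 0.98) = 0.31
(((q ∨ ((s → ¬r) ∧ (((s ∧ ¬p) ∧ r) ∨ ¬s))) ∨ ¬q) ∧ (p ∧ q)) = min(0.98, 0.31) = 0.31

0.31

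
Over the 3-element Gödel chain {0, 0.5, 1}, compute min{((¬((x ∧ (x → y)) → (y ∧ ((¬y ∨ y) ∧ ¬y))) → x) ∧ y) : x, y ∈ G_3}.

The minimum is attained at x = 0, y = 0:
  (x → y): 0 ≤ 0, so result = 1
  (x ∧ (x → y)) = min(0, 1) = 0
  ¬y: Gödel ¬ of 0 = 1 (operand is 0)
  (¬y ∨ y) = max(1, 0) = 1
  ¬y: Gödel ¬ of 0 = 1 (operand is 0)
  ((¬y ∨ y) ∧ ¬y) = min(1, 1) = 1
  (y ∧ ((¬y ∨ y) ∧ ¬y)) = min(0, 1) = 0
  ((x ∧ (x → y)) → (y ∧ ((¬y ∨ y) ∧ ¬y))): 0 ≤ 0, so result = 1
  ¬((x ∧ (x → y)) → (y ∧ ((¬y ∨ y) ∧ ¬y))): Gödel ¬ of 1 = 0 (operand ≠ 0)
  (¬((x ∧ (x → y)) → (y ∧ ((¬y ∨ y) ∧ ¬y))) → x): 0 ≤ 0, so result = 1
  ((¬((x ∧ (x → y)) → (y ∧ ((¬y ∨ y) ∧ ¬y))) → x) ∧ y) = min(1, 0) = 0
Checking all 9 assignments confirms none give a value below 0.00.

0.00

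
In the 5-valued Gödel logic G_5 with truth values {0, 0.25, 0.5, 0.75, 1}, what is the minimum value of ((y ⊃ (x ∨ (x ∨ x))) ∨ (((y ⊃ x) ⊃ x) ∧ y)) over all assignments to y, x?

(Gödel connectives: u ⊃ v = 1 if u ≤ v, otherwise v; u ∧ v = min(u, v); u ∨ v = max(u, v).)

0.25

The minimum is attained at y = 0.25, x = 0:
  (x ∨ x) = max(0, 0) = 0
  (x ∨ (x ∨ x)) = max(0, 0) = 0
  (y ⊃ (x ∨ (x ∨ x))): 0.25 > 0, so result = 0
  (y ⊃ x): 0.25 > 0, so result = 0
  ((y ⊃ x) ⊃ x): 0 ≤ 0, so result = 1
  (((y ⊃ x) ⊃ x) ∧ y) = min(1, 0.25) = 0.25
  ((y ⊃ (x ∨ (x ∨ x))) ∨ (((y ⊃ x) ⊃ x) ∧ y)) = max(0, 0.25) = 0.25
Checking all 25 assignments confirms none give a value below 0.25.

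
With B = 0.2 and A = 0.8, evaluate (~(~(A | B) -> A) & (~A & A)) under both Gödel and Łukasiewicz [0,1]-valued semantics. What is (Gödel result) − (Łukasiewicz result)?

0.00

Gödel evaluation:
  (A | B) = max(0.8, 0.2) = 0.8
  ~(A | B): Gödel ¬ of 0.8 = 0 (operand ≠ 0)
  (~(A | B) -> A): 0 ≤ 0.8, so result = 1
  ~(~(A | B) -> A): Gödel ¬ of 1 = 0 (operand ≠ 0)
  ~A: Gödel ¬ of 0.8 = 0 (operand ≠ 0)
  (~A & A) = min(0, 0.8) = 0
  (~(~(A | B) -> A) & (~A & A)) = min(0, 0) = 0
  Gödel value = 0
Łukasiewicz evaluation:
  (A | B) = max(0.8, 0.2) = 0.8
  ~(A | B): Łukasiewicz ¬ gives 1 − 0.8 = 0.2
  (~(A | B) -> A): min(1, 1 − 0.2 + 0.8) = 1
  ~(~(A | B) -> A): Łukasiewicz ¬ gives 1 − 1 = 0
  ~A: Łukasiewicz ¬ gives 1 − 0.8 = 0.2
  (~A & A) = min(0.2, 0.8) = 0.2
  (~(~(A | B) -> A) & (~A & A)) = min(0, 0.2) = 0
  Łukasiewicz value = 0
Difference: 0 − 0 = 0.00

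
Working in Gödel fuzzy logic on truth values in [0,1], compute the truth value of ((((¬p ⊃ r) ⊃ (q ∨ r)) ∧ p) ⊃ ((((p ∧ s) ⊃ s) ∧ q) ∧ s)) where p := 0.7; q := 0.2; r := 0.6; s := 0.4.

¬p: Gödel ¬ of 0.7 = 0 (operand ≠ 0)
(¬p ⊃ r): 0 ≤ 0.6, so result = 1
(q ∨ r) = max(0.2, 0.6) = 0.6
((¬p ⊃ r) ⊃ (q ∨ r)): 1 > 0.6, so result = 0.6
(((¬p ⊃ r) ⊃ (q ∨ r)) ∧ p) = min(0.6, 0.7) = 0.6
(p ∧ s) = min(0.7, 0.4) = 0.4
((p ∧ s) ⊃ s): 0.4 ≤ 0.4, so result = 1
(((p ∧ s) ⊃ s) ∧ q) = min(1, 0.2) = 0.2
((((p ∧ s) ⊃ s) ∧ q) ∧ s) = min(0.2, 0.4) = 0.2
((((¬p ⊃ r) ⊃ (q ∨ r)) ∧ p) ⊃ ((((p ∧ s) ⊃ s) ∧ q) ∧ s)): 0.6 > 0.2, so result = 0.2

0.20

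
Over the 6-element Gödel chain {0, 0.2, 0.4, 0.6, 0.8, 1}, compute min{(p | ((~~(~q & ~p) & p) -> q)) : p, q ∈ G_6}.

Every assignment gives 1. For instance at p = 0, q = 0:
  ~q: Gödel ¬ of 0 = 1 (operand is 0)
  ~p: Gödel ¬ of 0 = 1 (operand is 0)
  (~q & ~p) = min(1, 1) = 1
  ~(~q & ~p): Gödel ¬ of 1 = 0 (operand ≠ 0)
  ~~(~q & ~p): Gödel ¬ of 0 = 1 (operand is 0)
  (~~(~q & ~p) & p) = min(1, 0) = 0
  ((~~(~q & ~p) & p) -> q): 0 ≤ 0, so result = 1
  (p | ((~~(~q & ~p) & p) -> q)) = max(0, 1) = 1
All 36 assignments give value 1 — the formula is a G_6-tautology.

1.00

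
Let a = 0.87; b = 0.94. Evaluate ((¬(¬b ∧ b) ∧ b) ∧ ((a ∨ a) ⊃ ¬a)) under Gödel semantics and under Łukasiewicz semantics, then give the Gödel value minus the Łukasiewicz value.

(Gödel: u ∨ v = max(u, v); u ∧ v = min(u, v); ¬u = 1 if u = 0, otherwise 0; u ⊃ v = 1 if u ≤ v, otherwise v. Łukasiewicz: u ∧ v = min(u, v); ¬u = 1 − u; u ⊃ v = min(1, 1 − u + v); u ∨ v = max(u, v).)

-0.26

Gödel evaluation:
  ¬b: Gödel ¬ of 0.94 = 0 (operand ≠ 0)
  (¬b ∧ b) = min(0, 0.94) = 0
  ¬(¬b ∧ b): Gödel ¬ of 0 = 1 (operand is 0)
  (¬(¬b ∧ b) ∧ b) = min(1, 0.94) = 0.94
  (a ∨ a) = max(0.87, 0.87) = 0.87
  ¬a: Gödel ¬ of 0.87 = 0 (operand ≠ 0)
  ((a ∨ a) ⊃ ¬a): 0.87 > 0, so result = 0
  ((¬(¬b ∧ b) ∧ b) ∧ ((a ∨ a) ⊃ ¬a)) = min(0.94, 0) = 0
  Gödel value = 0
Łukasiewicz evaluation:
  ¬b: Łukasiewicz ¬ gives 1 − 0.94 = 0.06
  (¬b ∧ b) = min(0.06, 0.94) = 0.06
  ¬(¬b ∧ b): Łukasiewicz ¬ gives 1 − 0.06 = 0.94
  (¬(¬b ∧ b) ∧ b) = min(0.94, 0.94) = 0.94
  (a ∨ a) = max(0.87, 0.87) = 0.87
  ¬a: Łukasiewicz ¬ gives 1 − 0.87 = 0.13
  ((a ∨ a) ⊃ ¬a): min(1, 1 − 0.87 + 0.13) = 0.26
  ((¬(¬b ∧ b) ∧ b) ∧ ((a ∨ a) ⊃ ¬a)) = min(0.94, 0.26) = 0.26
  Łukasiewicz value = 0.26
Difference: 0 − 0.26 = -0.26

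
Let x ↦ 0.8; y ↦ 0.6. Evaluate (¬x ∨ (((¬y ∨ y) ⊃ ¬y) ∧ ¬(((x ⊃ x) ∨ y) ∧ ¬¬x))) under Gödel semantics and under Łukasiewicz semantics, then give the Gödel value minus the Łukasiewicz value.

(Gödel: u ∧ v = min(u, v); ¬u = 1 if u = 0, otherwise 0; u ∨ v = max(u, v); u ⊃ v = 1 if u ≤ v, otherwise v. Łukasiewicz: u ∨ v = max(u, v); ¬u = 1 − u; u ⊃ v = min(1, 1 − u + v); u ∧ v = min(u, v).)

-0.20

Gödel evaluation:
  ¬x: Gödel ¬ of 0.8 = 0 (operand ≠ 0)
  ¬y: Gödel ¬ of 0.6 = 0 (operand ≠ 0)
  (¬y ∨ y) = max(0, 0.6) = 0.6
  ¬y: Gödel ¬ of 0.6 = 0 (operand ≠ 0)
  ((¬y ∨ y) ⊃ ¬y): 0.6 > 0, so result = 0
  (x ⊃ x): 0.8 ≤ 0.8, so result = 1
  ((x ⊃ x) ∨ y) = max(1, 0.6) = 1
  ¬x: Gödel ¬ of 0.8 = 0 (operand ≠ 0)
  ¬¬x: Gödel ¬ of 0 = 1 (operand is 0)
  (((x ⊃ x) ∨ y) ∧ ¬¬x) = min(1, 1) = 1
  ¬(((x ⊃ x) ∨ y) ∧ ¬¬x): Gödel ¬ of 1 = 0 (operand ≠ 0)
  (((¬y ∨ y) ⊃ ¬y) ∧ ¬(((x ⊃ x) ∨ y) ∧ ¬¬x)) = min(0, 0) = 0
  (¬x ∨ (((¬y ∨ y) ⊃ ¬y) ∧ ¬(((x ⊃ x) ∨ y) ∧ ¬¬x))) = max(0, 0) = 0
  Gödel value = 0
Łukasiewicz evaluation:
  ¬x: Łukasiewicz ¬ gives 1 − 0.8 = 0.2
  ¬y: Łukasiewicz ¬ gives 1 − 0.6 = 0.4
  (¬y ∨ y) = max(0.4, 0.6) = 0.6
  ¬y: Łukasiewicz ¬ gives 1 − 0.6 = 0.4
  ((¬y ∨ y) ⊃ ¬y): min(1, 1 − 0.6 + 0.4) = 0.8
  (x ⊃ x): min(1, 1 − 0.8 + 0.8) = 1
  ((x ⊃ x) ∨ y) = max(1, 0.6) = 1
  ¬x: Łukasiewicz ¬ gives 1 − 0.8 = 0.2
  ¬¬x: Łukasiewicz ¬ gives 1 − 0.2 = 0.8
  (((x ⊃ x) ∨ y) ∧ ¬¬x) = min(1, 0.8) = 0.8
  ¬(((x ⊃ x) ∨ y) ∧ ¬¬x): Łukasiewicz ¬ gives 1 − 0.8 = 0.2
  (((¬y ∨ y) ⊃ ¬y) ∧ ¬(((x ⊃ x) ∨ y) ∧ ¬¬x)) = min(0.8, 0.2) = 0.2
  (¬x ∨ (((¬y ∨ y) ⊃ ¬y) ∧ ¬(((x ⊃ x) ∨ y) ∧ ¬¬x))) = max(0.2, 0.2) = 0.2
  Łukasiewicz value = 0.2
Difference: 0 − 0.2 = -0.20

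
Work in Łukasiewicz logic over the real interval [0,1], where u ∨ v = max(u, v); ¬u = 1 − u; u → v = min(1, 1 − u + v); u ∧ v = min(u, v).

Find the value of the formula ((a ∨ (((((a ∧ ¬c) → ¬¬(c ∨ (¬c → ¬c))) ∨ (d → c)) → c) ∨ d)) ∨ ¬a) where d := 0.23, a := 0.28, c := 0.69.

0.72

¬c: Łukasiewicz ¬ gives 1 − 0.69 = 0.31
(a ∧ ¬c) = min(0.28, 0.31) = 0.28
¬c: Łukasiewicz ¬ gives 1 − 0.69 = 0.31
¬c: Łukasiewicz ¬ gives 1 − 0.69 = 0.31
(¬c → ¬c): min(1, 1 − 0.31 + 0.31) = 1
(c ∨ (¬c → ¬c)) = max(0.69, 1) = 1
¬(c ∨ (¬c → ¬c)): Łukasiewicz ¬ gives 1 − 1 = 0
¬¬(c ∨ (¬c → ¬c)): Łukasiewicz ¬ gives 1 − 0 = 1
((a ∧ ¬c) → ¬¬(c ∨ (¬c → ¬c))): min(1, 1 − 0.28 + 1) = 1
(d → c): min(1, 1 − 0.23 + 0.69) = 1
(((a ∧ ¬c) → ¬¬(c ∨ (¬c → ¬c))) ∨ (d → c)) = max(1, 1) = 1
((((a ∧ ¬c) → ¬¬(c ∨ (¬c → ¬c))) ∨ (d → c)) → c): min(1, 1 − 1 + 0.69) = 0.69
(((((a ∧ ¬c) → ¬¬(c ∨ (¬c → ¬c))) ∨ (d → c)) → c) ∨ d) = max(0.69, 0.23) = 0.69
(a ∨ (((((a ∧ ¬c) → ¬¬(c ∨ (¬c → ¬c))) ∨ (d → c)) → c) ∨ d)) = max(0.28, 0.69) = 0.69
¬a: Łukasiewicz ¬ gives 1 − 0.28 = 0.72
((a ∨ (((((a ∧ ¬c) → ¬¬(c ∨ (¬c → ¬c))) ∨ (d → c)) → c) ∨ d)) ∨ ¬a) = max(0.69, 0.72) = 0.72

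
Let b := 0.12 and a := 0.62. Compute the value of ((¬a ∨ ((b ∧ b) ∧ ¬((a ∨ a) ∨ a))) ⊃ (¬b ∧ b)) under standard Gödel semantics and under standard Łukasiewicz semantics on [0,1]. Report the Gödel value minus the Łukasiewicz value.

Gödel evaluation:
  ¬a: Gödel ¬ of 0.62 = 0 (operand ≠ 0)
  (b ∧ b) = min(0.12, 0.12) = 0.12
  (a ∨ a) = max(0.62, 0.62) = 0.62
  ((a ∨ a) ∨ a) = max(0.62, 0.62) = 0.62
  ¬((a ∨ a) ∨ a): Gödel ¬ of 0.62 = 0 (operand ≠ 0)
  ((b ∧ b) ∧ ¬((a ∨ a) ∨ a)) = min(0.12, 0) = 0
  (¬a ∨ ((b ∧ b) ∧ ¬((a ∨ a) ∨ a))) = max(0, 0) = 0
  ¬b: Gödel ¬ of 0.12 = 0 (operand ≠ 0)
  (¬b ∧ b) = min(0, 0.12) = 0
  ((¬a ∨ ((b ∧ b) ∧ ¬((a ∨ a) ∨ a))) ⊃ (¬b ∧ b)): 0 ≤ 0, so result = 1
  Gödel value = 1
Łukasiewicz evaluation:
  ¬a: Łukasiewicz ¬ gives 1 − 0.62 = 0.38
  (b ∧ b) = min(0.12, 0.12) = 0.12
  (a ∨ a) = max(0.62, 0.62) = 0.62
  ((a ∨ a) ∨ a) = max(0.62, 0.62) = 0.62
  ¬((a ∨ a) ∨ a): Łukasiewicz ¬ gives 1 − 0.62 = 0.38
  ((b ∧ b) ∧ ¬((a ∨ a) ∨ a)) = min(0.12, 0.38) = 0.12
  (¬a ∨ ((b ∧ b) ∧ ¬((a ∨ a) ∨ a))) = max(0.38, 0.12) = 0.38
  ¬b: Łukasiewicz ¬ gives 1 − 0.12 = 0.88
  (¬b ∧ b) = min(0.88, 0.12) = 0.12
  ((¬a ∨ ((b ∧ b) ∧ ¬((a ∨ a) ∨ a))) ⊃ (¬b ∧ b)): min(1, 1 − 0.38 + 0.12) = 0.74
  Łukasiewicz value = 0.74
Difference: 1 − 0.74 = 0.26

0.26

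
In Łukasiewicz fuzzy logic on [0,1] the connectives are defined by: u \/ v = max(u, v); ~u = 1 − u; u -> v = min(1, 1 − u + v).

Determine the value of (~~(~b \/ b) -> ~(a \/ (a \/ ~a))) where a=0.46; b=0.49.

~b: Łukasiewicz ¬ gives 1 − 0.49 = 0.51
(~b \/ b) = max(0.51, 0.49) = 0.51
~(~b \/ b): Łukasiewicz ¬ gives 1 − 0.51 = 0.49
~~(~b \/ b): Łukasiewicz ¬ gives 1 − 0.49 = 0.51
~a: Łukasiewicz ¬ gives 1 − 0.46 = 0.54
(a \/ ~a) = max(0.46, 0.54) = 0.54
(a \/ (a \/ ~a)) = max(0.46, 0.54) = 0.54
~(a \/ (a \/ ~a)): Łukasiewicz ¬ gives 1 − 0.54 = 0.46
(~~(~b \/ b) -> ~(a \/ (a \/ ~a))): min(1, 1 − 0.51 + 0.46) = 0.95

0.95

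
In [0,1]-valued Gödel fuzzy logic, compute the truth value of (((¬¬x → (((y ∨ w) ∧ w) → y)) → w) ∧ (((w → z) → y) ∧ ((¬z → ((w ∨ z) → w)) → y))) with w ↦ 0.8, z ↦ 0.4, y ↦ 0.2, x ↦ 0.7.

¬x: Gödel ¬ of 0.7 = 0 (operand ≠ 0)
¬¬x: Gödel ¬ of 0 = 1 (operand is 0)
(y ∨ w) = max(0.2, 0.8) = 0.8
((y ∨ w) ∧ w) = min(0.8, 0.8) = 0.8
(((y ∨ w) ∧ w) → y): 0.8 > 0.2, so result = 0.2
(¬¬x → (((y ∨ w) ∧ w) → y)): 1 > 0.2, so result = 0.2
((¬¬x → (((y ∨ w) ∧ w) → y)) → w): 0.2 ≤ 0.8, so result = 1
(w → z): 0.8 > 0.4, so result = 0.4
((w → z) → y): 0.4 > 0.2, so result = 0.2
¬z: Gödel ¬ of 0.4 = 0 (operand ≠ 0)
(w ∨ z) = max(0.8, 0.4) = 0.8
((w ∨ z) → w): 0.8 ≤ 0.8, so result = 1
(¬z → ((w ∨ z) → w)): 0 ≤ 1, so result = 1
((¬z → ((w ∨ z) → w)) → y): 1 > 0.2, so result = 0.2
(((w → z) → y) ∧ ((¬z → ((w ∨ z) → w)) → y)) = min(0.2, 0.2) = 0.2
(((¬¬x → (((y ∨ w) ∧ w) → y)) → w) ∧ (((w → z) → y) ∧ ((¬z → ((w ∨ z) → w)) → y))) = min(1, 0.2) = 0.2

0.20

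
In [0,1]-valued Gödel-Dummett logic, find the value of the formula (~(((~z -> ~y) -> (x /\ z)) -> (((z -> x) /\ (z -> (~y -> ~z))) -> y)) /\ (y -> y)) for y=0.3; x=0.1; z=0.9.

~z: Gödel ¬ of 0.9 = 0 (operand ≠ 0)
~y: Gödel ¬ of 0.3 = 0 (operand ≠ 0)
(~z -> ~y): 0 ≤ 0, so result = 1
(x /\ z) = min(0.1, 0.9) = 0.1
((~z -> ~y) -> (x /\ z)): 1 > 0.1, so result = 0.1
(z -> x): 0.9 > 0.1, so result = 0.1
~y: Gödel ¬ of 0.3 = 0 (operand ≠ 0)
~z: Gödel ¬ of 0.9 = 0 (operand ≠ 0)
(~y -> ~z): 0 ≤ 0, so result = 1
(z -> (~y -> ~z)): 0.9 ≤ 1, so result = 1
((z -> x) /\ (z -> (~y -> ~z))) = min(0.1, 1) = 0.1
(((z -> x) /\ (z -> (~y -> ~z))) -> y): 0.1 ≤ 0.3, so result = 1
(((~z -> ~y) -> (x /\ z)) -> (((z -> x) /\ (z -> (~y -> ~z))) -> y)): 0.1 ≤ 1, so result = 1
~(((~z -> ~y) -> (x /\ z)) -> (((z -> x) /\ (z -> (~y -> ~z))) -> y)): Gödel ¬ of 1 = 0 (operand ≠ 0)
(y -> y): 0.3 ≤ 0.3, so result = 1
(~(((~z -> ~y) -> (x /\ z)) -> (((z -> x) /\ (z -> (~y -> ~z))) -> y)) /\ (y -> y)) = min(0, 1) = 0

0.00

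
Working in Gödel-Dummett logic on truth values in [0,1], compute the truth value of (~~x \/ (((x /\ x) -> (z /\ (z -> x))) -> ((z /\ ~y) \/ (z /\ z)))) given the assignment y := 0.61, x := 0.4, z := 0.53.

~x: Gödel ¬ of 0.4 = 0 (operand ≠ 0)
~~x: Gödel ¬ of 0 = 1 (operand is 0)
(x /\ x) = min(0.4, 0.4) = 0.4
(z -> x): 0.53 > 0.4, so result = 0.4
(z /\ (z -> x)) = min(0.53, 0.4) = 0.4
((x /\ x) -> (z /\ (z -> x))): 0.4 ≤ 0.4, so result = 1
~y: Gödel ¬ of 0.61 = 0 (operand ≠ 0)
(z /\ ~y) = min(0.53, 0) = 0
(z /\ z) = min(0.53, 0.53) = 0.53
((z /\ ~y) \/ (z /\ z)) = max(0, 0.53) = 0.53
(((x /\ x) -> (z /\ (z -> x))) -> ((z /\ ~y) \/ (z /\ z))): 1 > 0.53, so result = 0.53
(~~x \/ (((x /\ x) -> (z /\ (z -> x))) -> ((z /\ ~y) \/ (z /\ z)))) = max(1, 0.53) = 1

1.00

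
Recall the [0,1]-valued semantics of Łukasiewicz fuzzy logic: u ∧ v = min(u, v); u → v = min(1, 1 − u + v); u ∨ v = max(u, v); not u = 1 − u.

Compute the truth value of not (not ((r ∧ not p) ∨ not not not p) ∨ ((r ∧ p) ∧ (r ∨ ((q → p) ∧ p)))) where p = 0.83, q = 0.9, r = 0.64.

0.17

not p: Łukasiewicz ¬ gives 1 − 0.83 = 0.17
(r ∧ not p) = min(0.64, 0.17) = 0.17
not p: Łukasiewicz ¬ gives 1 − 0.83 = 0.17
not not p: Łukasiewicz ¬ gives 1 − 0.17 = 0.83
not not not p: Łukasiewicz ¬ gives 1 − 0.83 = 0.17
((r ∧ not p) ∨ not not not p) = max(0.17, 0.17) = 0.17
not ((r ∧ not p) ∨ not not not p): Łukasiewicz ¬ gives 1 − 0.17 = 0.83
(r ∧ p) = min(0.64, 0.83) = 0.64
(q → p): min(1, 1 − 0.9 + 0.83) = 0.93
((q → p) ∧ p) = min(0.93, 0.83) = 0.83
(r ∨ ((q → p) ∧ p)) = max(0.64, 0.83) = 0.83
((r ∧ p) ∧ (r ∨ ((q → p) ∧ p))) = min(0.64, 0.83) = 0.64
(not ((r ∧ not p) ∨ not not not p) ∨ ((r ∧ p) ∧ (r ∨ ((q → p) ∧ p)))) = max(0.83, 0.64) = 0.83
not (not ((r ∧ not p) ∨ not not not p) ∨ ((r ∧ p) ∧ (r ∨ ((q → p) ∧ p)))): Łukasiewicz ¬ gives 1 − 0.83 = 0.17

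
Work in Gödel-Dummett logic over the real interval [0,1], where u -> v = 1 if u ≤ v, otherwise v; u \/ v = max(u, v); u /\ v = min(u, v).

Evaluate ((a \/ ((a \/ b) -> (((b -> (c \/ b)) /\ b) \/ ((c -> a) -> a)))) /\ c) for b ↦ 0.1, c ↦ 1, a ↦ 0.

1.00

(a \/ b) = max(0, 0.1) = 0.1
(c \/ b) = max(1, 0.1) = 1
(b -> (c \/ b)): 0.1 ≤ 1, so result = 1
((b -> (c \/ b)) /\ b) = min(1, 0.1) = 0.1
(c -> a): 1 > 0, so result = 0
((c -> a) -> a): 0 ≤ 0, so result = 1
(((b -> (c \/ b)) /\ b) \/ ((c -> a) -> a)) = max(0.1, 1) = 1
((a \/ b) -> (((b -> (c \/ b)) /\ b) \/ ((c -> a) -> a))): 0.1 ≤ 1, so result = 1
(a \/ ((a \/ b) -> (((b -> (c \/ b)) /\ b) \/ ((c -> a) -> a)))) = max(0, 1) = 1
((a \/ ((a \/ b) -> (((b -> (c \/ b)) /\ b) \/ ((c -> a) -> a)))) /\ c) = min(1, 1) = 1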